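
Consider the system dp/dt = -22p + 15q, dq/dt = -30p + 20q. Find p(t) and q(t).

Coefficient matrix A = [[-22, 15], [-30, 20]].
Characteristic polynomial det(A - λI) = λ^2 + 2λ + 10 = 0.
Eigenvalues λ = -1 ± 3i (complex conjugate pair).
For λ=-1+3i: an eigenvector is (2,3) - i(1,1) = (2 - i, 3 - i).
A real fundamental pair from Re and Im of e^((-1+3i)t)v: X_1 = e^(-t)(cos(3t)·(2,3) + sin(3t)·(1,1)), X_2 = e^(-t)(sin(3t)·(2,3) - cos(3t)·(1,1)).
General solution: c_1X_1 + c_2X_2.

p(t) = c_1e^(-t)sin(3t) + 2c_1e^(-t)cos(3t) + 2c_2e^(-t)sin(3t) - c_2e^(-t)cos(3t), q(t) = c_1e^(-t)sin(3t) + 3c_1e^(-t)cos(3t) + 3c_2e^(-t)sin(3t) - c_2e^(-t)cos(3t)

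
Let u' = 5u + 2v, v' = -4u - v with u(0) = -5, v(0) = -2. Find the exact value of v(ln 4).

A = [[5,2],[-4,-1]]; eigenvalues λ = 1, 3.
Eigenvectors: (1,-2) for λ=1, (1,-1) for λ=3.
From the initial condition, c_1 = 7, c_2 = -12.
v(ln 4) = (7)(4^1)(-2) + (-12)(4^3)(-1) = 712.

712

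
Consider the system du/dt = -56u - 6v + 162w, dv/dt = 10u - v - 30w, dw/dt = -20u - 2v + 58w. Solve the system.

Coefficient matrix A = [[-56, -6, 162], [10, -1, -30], [-20, -2, 58]].
det(A - λI) = 0 gives eigenvalues λ = -1, 4, -2.
For λ=-1: eigenvector (-6,1,-2).
For λ=4: eigenvector (-11,2,-4).
For λ=-2: eigenvector (3,0,1).
General solution: K_1e^(-t)(-6,1,-2) + K_2e^(4t)(-11,2,-4) + K_3e^(-2t)(3,0,1).

u(t) = -6K_1e^(-t) - 11K_2e^(4t) + 3K_3e^(-2t), v(t) = K_1e^(-t) + 2K_2e^(4t), w(t) = -2K_1e^(-t) - 4K_2e^(4t) + K_3e^(-2t)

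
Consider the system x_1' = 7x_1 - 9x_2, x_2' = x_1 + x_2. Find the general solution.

Coefficient matrix A = [[7, -9], [1, 1]].
Characteristic polynomial det(A - λI) = λ^2 - 8λ + 16 = 0.
Single eigenvalue λ = 4 with algebraic multiplicity 2.
Eigenvector v = (-3,-1); generalized eigenvector w with (A-λI)w=v is (-1,0).
General solution: e^(4t)[C_1·v + C_2·(t·v + w)].

x_1(t) = -3C_1e^(4t) - 3C_2te^(4t) - C_2e^(4t), x_2(t) = -C_1e^(4t) - C_2te^(4t)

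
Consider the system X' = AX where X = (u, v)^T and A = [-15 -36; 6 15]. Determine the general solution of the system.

Coefficient matrix A = [[-15, -36], [6, 15]].
Characteristic polynomial det(A - λI) = λ^2 - 9 = 0.
Eigenvalues λ = -3, 3.
For λ=-3: (A-λI) row 1 is [-12, -36], so an eigenvector is (3, -1).
For λ=3: (A-λI) row 1 is [-18, -36], so an eigenvector is (-2, 1).
General solution: c_1e^(-3t)(3,-1) + c_2e^(3t)(-2,1).

u(t) = 3c_1e^(-3t) - 2c_2e^(3t), v(t) = -c_1e^(-3t) + c_2e^(3t)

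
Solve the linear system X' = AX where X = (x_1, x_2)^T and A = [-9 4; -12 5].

Coefficient matrix A = [[-9, 4], [-12, 5]].
Characteristic polynomial det(A - λI) = λ^2 + 4λ + 3 = 0.
Eigenvalues λ = -3, -1.
For λ=-3: (A-λI) row 1 is [-6, 4], so an eigenvector is (2, 3).
For λ=-1: (A-λI) row 1 is [-8, 4], so an eigenvector is (-1, -2).
General solution: K_1e^(-3t)(2,3) + K_2e^(-t)(-1,-2).

x_1(t) = 2K_1e^(-3t) - K_2e^(-t), x_2(t) = 3K_1e^(-3t) - 2K_2e^(-t)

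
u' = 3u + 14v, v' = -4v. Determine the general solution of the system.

Coefficient matrix A = [[3, 14], [0, -4]].
Characteristic polynomial det(A - λI) = λ^2 + λ - 12 = 0.
Eigenvalues λ = -4, 3.
For λ=-4: (A-λI) row 1 is [7, 14], so an eigenvector is (-2, 1).
For λ=3: (A-λI) row 1 is [0, 14], so an eigenvector is (-1, 0).
General solution: C_1e^(-4t)(-2,1) + C_2e^(3t)(-1,0).

u(t) = -2C_1e^(-4t) - C_2e^(3t), v(t) = C_1e^(-4t)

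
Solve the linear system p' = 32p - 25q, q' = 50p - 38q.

p(t) = -2C_1e^(-3t)sin(5t) - C_1e^(-3t)cos(5t) - C_2e^(-3t)sin(5t) + 2C_2e^(-3t)cos(5t), q(t) = -3C_1e^(-3t)sin(5t) - C_1e^(-3t)cos(5t) - C_2e^(-3t)sin(5t) + 3C_2e^(-3t)cos(5t)

Coefficient matrix A = [[32, -25], [50, -38]].
Characteristic polynomial det(A - λI) = λ^2 + 6λ + 34 = 0.
Eigenvalues λ = -3 ± 5i (complex conjugate pair).
For λ=-3+5i: an eigenvector is (-1,-1) - i(-2,-3) = (-1 + 2i, -1 + 3i).
A real fundamental pair from Re and Im of e^((-3+5i)t)v: X_1 = e^(-3t)(cos(5t)·(-1,-1) + sin(5t)·(-2,-3)), X_2 = e^(-3t)(sin(5t)·(-1,-1) - cos(5t)·(-2,-3)).
General solution: C_1X_1 + C_2X_2.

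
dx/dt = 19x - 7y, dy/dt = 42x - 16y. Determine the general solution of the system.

x(t) = K_1e^(-2t) - K_2e^(5t), y(t) = 3K_1e^(-2t) - 2K_2e^(5t)

Coefficient matrix A = [[19, -7], [42, -16]].
Characteristic polynomial det(A - λI) = λ^2 - 3λ - 10 = 0.
Eigenvalues λ = -2, 5.
For λ=-2: (A-λI) row 1 is [21, -7], so an eigenvector is (1, 3).
For λ=5: (A-λI) row 1 is [14, -7], so an eigenvector is (-1, -2).
General solution: K_1e^(-2t)(1,3) + K_2e^(5t)(-1,-2).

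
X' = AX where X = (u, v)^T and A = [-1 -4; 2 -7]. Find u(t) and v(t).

Coefficient matrix A = [[-1, -4], [2, -7]].
Characteristic polynomial det(A - λI) = λ^2 + 8λ + 15 = 0.
Eigenvalues λ = -5, -3.
For λ=-5: (A-λI) row 1 is [4, -4], so an eigenvector is (1, 1).
For λ=-3: (A-λI) row 1 is [2, -4], so an eigenvector is (2, 1).
General solution: C_1e^(-5t)(1,1) + C_2e^(-3t)(2,1).

u(t) = C_1e^(-5t) + 2C_2e^(-3t), v(t) = C_1e^(-5t) + C_2e^(-3t)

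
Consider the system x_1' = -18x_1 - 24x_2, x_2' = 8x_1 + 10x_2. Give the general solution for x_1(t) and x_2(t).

x_1(t) = 3K_1e^(-2t) - 2K_2e^(-6t), x_2(t) = -2K_1e^(-2t) + K_2e^(-6t)

Coefficient matrix A = [[-18, -24], [8, 10]].
Characteristic polynomial det(A - λI) = λ^2 + 8λ + 12 = 0.
Eigenvalues λ = -2, -6.
For λ=-2: (A-λI) row 1 is [-16, -24], so an eigenvector is (3, -2).
For λ=-6: (A-λI) row 1 is [-12, -24], so an eigenvector is (-2, 1).
General solution: K_1e^(-2t)(3,-2) + K_2e^(-6t)(-2,1).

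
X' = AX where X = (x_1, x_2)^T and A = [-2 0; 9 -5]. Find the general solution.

x_1(t) = -c_2e^(-2t), x_2(t) = -c_1e^(-5t) - 3c_2e^(-2t)

Coefficient matrix A = [[-2, 0], [9, -5]].
Characteristic polynomial det(A - λI) = λ^2 + 7λ + 10 = 0.
Eigenvalues λ = -5, -2.
For λ=-5: (A-λI) row 1 is [3, 0], so an eigenvector is (0, -1).
For λ=-2: (A-λI) row 2 is [9, -3], so an eigenvector is (-1, -3).
General solution: c_1e^(-5t)(0,-1) + c_2e^(-2t)(-1,-3).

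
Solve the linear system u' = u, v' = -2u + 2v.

Coefficient matrix A = [[1, 0], [-2, 2]].
Characteristic polynomial det(A - λI) = λ^2 - 3λ + 2 = 0.
Eigenvalues λ = 1, 2.
For λ=1: (A-λI) row 2 is [-2, 1], so an eigenvector is (1, 2).
For λ=2: (A-λI) row 1 is [-1, 0], so an eigenvector is (0, 1).
General solution: K_1e^(t)(1,2) + K_2e^(2t)(0,1).

u(t) = K_1e^(t), v(t) = 2K_1e^(t) + K_2e^(2t)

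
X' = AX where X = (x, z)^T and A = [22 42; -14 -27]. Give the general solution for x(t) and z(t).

Coefficient matrix A = [[22, 42], [-14, -27]].
Characteristic polynomial det(A - λI) = λ^2 + 5λ - 6 = 0.
Eigenvalues λ = -6, 1.
For λ=-6: (A-λI) row 1 is [28, 42], so an eigenvector is (3, -2).
For λ=1: (A-λI) row 1 is [21, 42], so an eigenvector is (2, -1).
General solution: K_1e^(-6t)(3,-2) + K_2e^(t)(2,-1).

x(t) = 3K_1e^(-6t) + 2K_2e^(t), z(t) = -2K_1e^(-6t) - K_2e^(t)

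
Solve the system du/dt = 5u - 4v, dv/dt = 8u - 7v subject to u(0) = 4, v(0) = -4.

Coefficient matrix A = [[5, -4], [8, -7]].
Characteristic polynomial det(A - λI) = λ^2 + 2λ - 3 = 0.
Eigenvalues λ = 1, -3.
For λ=1: (A-λI) row 1 is [4, -4], so an eigenvector is (-1, -1).
For λ=-3: (A-λI) row 1 is [8, -4], so an eigenvector is (-1, -2).
General solution: K_1e^(t)(-1,-1) + K_2e^(-3t)(-1,-2).
Applying u(0)=4, v(0)=-4 gives K_1=-12, K_2=8.

u(t) = 12e^(t) - 8e^(-3t), v(t) = 12e^(t) - 16e^(-3t)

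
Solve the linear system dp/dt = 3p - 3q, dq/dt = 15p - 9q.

Coefficient matrix A = [[3, -3], [15, -9]].
Characteristic polynomial det(A - λI) = λ^2 + 6λ + 18 = 0.
Eigenvalues λ = -3 ± 3i (complex conjugate pair).
For λ=-3+3i: an eigenvector is (0,1) - i(-1,-2) = (0 + i, 1 + 2i).
A real fundamental pair from Re and Im of e^((-3+3i)t)v: X_1 = e^(-3t)(cos(3t)·(0,1) + sin(3t)·(-1,-2)), X_2 = e^(-3t)(sin(3t)·(0,1) - cos(3t)·(-1,-2)).
General solution: C_1X_1 + C_2X_2.

p(t) = -C_1e^(-3t)sin(3t) + C_2e^(-3t)cos(3t), q(t) = -2C_1e^(-3t)sin(3t) + C_1e^(-3t)cos(3t) + C_2e^(-3t)sin(3t) + 2C_2e^(-3t)cos(3t)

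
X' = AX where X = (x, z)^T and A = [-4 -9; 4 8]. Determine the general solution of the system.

Coefficient matrix A = [[-4, -9], [4, 8]].
Characteristic polynomial det(A - λI) = λ^2 - 4λ + 4 = 0.
Single eigenvalue λ = 2 with algebraic multiplicity 2.
Eigenvector v = (-3,2); generalized eigenvector w with (A-λI)w=v is (2,-1).
General solution: e^(2t)[K_1·v + K_2·(t·v + w)].

x(t) = -3K_1e^(2t) - 3K_2te^(2t) + 2K_2e^(2t), z(t) = 2K_1e^(2t) + 2K_2te^(2t) - K_2e^(2t)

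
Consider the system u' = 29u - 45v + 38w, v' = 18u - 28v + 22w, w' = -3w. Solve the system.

u(t) = -3c_1e^(-t) - 4c_2e^(-3t) + 5c_3e^(2t), v(t) = -2c_1e^(-t) - 2c_2e^(-3t) + 3c_3e^(2t), w(t) = c_2e^(-3t)

Coefficient matrix A = [[29, -45, 38], [18, -28, 22], [0, 0, -3]].
det(A - λI) = 0 gives eigenvalues λ = -1, -3, 2.
For λ=-1: eigenvector (-3,-2,0).
For λ=-3: eigenvector (-4,-2,1).
For λ=2: eigenvector (5,3,0).
General solution: c_1e^(-t)(-3,-2,0) + c_2e^(-3t)(-4,-2,1) + c_3e^(2t)(5,3,0).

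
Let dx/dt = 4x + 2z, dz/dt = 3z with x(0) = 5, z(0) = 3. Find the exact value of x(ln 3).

A = [[4,2],[0,3]]; eigenvalues λ = 3, 4.
Eigenvectors: (2,-1) for λ=3, (-1,0) for λ=4.
From the initial condition, c_1 = -3, c_2 = -11.
x(ln 3) = (-3)(3^3)(2) + (-11)(3^4)(-1) = 729.

729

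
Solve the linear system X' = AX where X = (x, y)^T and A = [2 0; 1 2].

Coefficient matrix A = [[2, 0], [1, 2]].
Characteristic polynomial det(A - λI) = λ^2 - 4λ + 4 = 0.
Single eigenvalue λ = 2 with algebraic multiplicity 2.
Eigenvector v = (0,-1); generalized eigenvector w with (A-λI)w=v is (-1,-3).
General solution: e^(2t)[c_1·v + c_2·(t·v + w)].

x(t) = -c_2e^(2t), y(t) = -c_1e^(2t) - c_2te^(2t) - 3c_2e^(2t)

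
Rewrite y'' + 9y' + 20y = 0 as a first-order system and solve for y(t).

Let x_1 = y, x_2 = y'. Then x_1' = x_2 and x_2' = -20x_1 - 9x_2.
A = [[0,1],[-20,-9]]; det(A-λI) = λ^2 + 9λ + 20.
Eigenvalues λ = -5, -4 with eigenvectors (1,-5), (1,-4).

y(t) = K_1e^(-5t) + K_2e^(-4t)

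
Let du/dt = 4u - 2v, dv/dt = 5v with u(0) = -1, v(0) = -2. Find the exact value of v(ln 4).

A = [[4,-2],[0,5]]; eigenvalues λ = 4, 5.
Eigenvectors: (1,0) for λ=4, (2,-1) for λ=5.
From the initial condition, c_1 = -5, c_2 = 2.
v(ln 4) = (-5)(4^4)(0) + (2)(4^5)(-1) = -2048.

-2048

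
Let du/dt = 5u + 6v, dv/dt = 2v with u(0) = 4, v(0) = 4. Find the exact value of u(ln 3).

2844

A = [[5,6],[0,2]]; eigenvalues λ = 5, 2.
Eigenvectors: (-1,0) for λ=5, (-2,1) for λ=2.
From the initial condition, c_1 = -12, c_2 = 4.
u(ln 3) = (-12)(3^5)(-1) + (4)(3^2)(-2) = 2844.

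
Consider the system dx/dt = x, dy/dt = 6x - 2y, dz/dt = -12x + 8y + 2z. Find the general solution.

Coefficient matrix A = [[1, 0, 0], [6, -2, 0], [-12, 8, 2]].
det(A - λI) = 0 gives eigenvalues λ = 1, -2, 2.
For λ=1: eigenvector (1,2,-4).
For λ=-2: eigenvector (0,1,-2).
For λ=2: eigenvector (0,0,1).
General solution: c_1e^(t)(1,2,-4) + c_2e^(-2t)(0,1,-2) + c_3e^(2t)(0,0,1).

x(t) = c_1e^(t), y(t) = 2c_1e^(t) + c_2e^(-2t), z(t) = -4c_1e^(t) - 2c_2e^(-2t) + c_3e^(2t)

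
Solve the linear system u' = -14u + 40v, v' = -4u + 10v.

Coefficient matrix A = [[-14, 40], [-4, 10]].
Characteristic polynomial det(A - λI) = λ^2 + 4λ + 20 = 0.
Eigenvalues λ = -2 ± 4i (complex conjugate pair).
For λ=-2+4i: an eigenvector is (-3,-1) - i(-1,0) = (-3 + i, -1).
A real fundamental pair from Re and Im of e^((-2+4i)t)v: X_1 = e^(-2t)(cos(4t)·(-3,-1) + sin(4t)·(-1,0)), X_2 = e^(-2t)(sin(4t)·(-3,-1) - cos(4t)·(-1,0)).
General solution: c_1X_1 + c_2X_2.

u(t) = -c_1e^(-2t)sin(4t) - 3c_1e^(-2t)cos(4t) - 3c_2e^(-2t)sin(4t) + c_2e^(-2t)cos(4t), v(t) = -c_1e^(-2t)cos(4t) - c_2e^(-2t)sin(4t)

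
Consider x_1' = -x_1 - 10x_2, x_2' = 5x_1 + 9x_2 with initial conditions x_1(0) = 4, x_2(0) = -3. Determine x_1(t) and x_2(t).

x_1(t) = 2e^(4t)sin(5t) + 4e^(4t)cos(5t), x_2(t) = e^(4t)sin(5t) - 3e^(4t)cos(5t)

Coefficient matrix A = [[-1, -10], [5, 9]].
Characteristic polynomial det(A - λI) = λ^2 - 8λ + 41 = 0.
Eigenvalues λ = 4 ± 5i (complex conjugate pair).
For λ=4+5i: an eigenvector is (-1,1) - i(-1,0) = (-1 + i, 1).
A real fundamental pair from Re and Im of e^((4+5i)t)v: X_1 = e^(4t)(cos(5t)·(-1,1) + sin(5t)·(-1,0)), X_2 = e^(4t)(sin(5t)·(-1,1) - cos(5t)·(-1,0)).
General solution: K_1X_1 + K_2X_2.
Applying x_1(0)=4, x_2(0)=-3 gives K_1=-3, K_2=1.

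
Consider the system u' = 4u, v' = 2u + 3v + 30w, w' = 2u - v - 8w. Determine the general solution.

Coefficient matrix A = [[4, 0, 0], [2, 3, 30], [2, -1, -8]].
det(A - λI) = 0 gives eigenvalues λ = 4, -3, -2.
For λ=4: eigenvector (1,2,0).
For λ=-3: eigenvector (0,-5,1).
For λ=-2: eigenvector (0,6,-1).
General solution: C_1e^(4t)(1,2,0) + C_2e^(-3t)(0,-5,1) + C_3e^(-2t)(0,6,-1).

u(t) = C_1e^(4t), v(t) = 2C_1e^(4t) - 5C_2e^(-3t) + 6C_3e^(-2t), w(t) = C_2e^(-3t) - C_3e^(-2t)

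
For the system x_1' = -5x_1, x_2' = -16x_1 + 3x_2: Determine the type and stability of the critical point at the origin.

saddle

A = [[-5,0],[-16,3]]; det(A-λI) = λ^2 + 2λ - 15.
λ = 3, -5: opposite signs.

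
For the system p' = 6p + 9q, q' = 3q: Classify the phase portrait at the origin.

A = [[6,9],[0,3]]; det(A-λI) = λ^2 - 9λ + 18.
λ = 6, 3: both positive.

unstable node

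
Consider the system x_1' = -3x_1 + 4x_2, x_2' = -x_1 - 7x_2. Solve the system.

x_1(t) = -2C_1e^(-5t) - 2C_2te^(-5t) + 3C_2e^(-5t), x_2(t) = C_1e^(-5t) + C_2te^(-5t) - 2C_2e^(-5t)

Coefficient matrix A = [[-3, 4], [-1, -7]].
Characteristic polynomial det(A - λI) = λ^2 + 10λ + 25 = 0.
Single eigenvalue λ = -5 with algebraic multiplicity 2.
Eigenvector v = (-2,1); generalized eigenvector w with (A-λI)w=v is (3,-2).
General solution: e^(-5t)[C_1·v + C_2·(t·v + w)].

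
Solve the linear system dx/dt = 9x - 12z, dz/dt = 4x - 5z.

Coefficient matrix A = [[9, -12], [4, -5]].
Characteristic polynomial det(A - λI) = λ^2 - 4λ + 3 = 0.
Eigenvalues λ = 3, 1.
For λ=3: (A-λI) row 1 is [6, -12], so an eigenvector is (-2, -1).
For λ=1: (A-λI) row 1 is [8, -12], so an eigenvector is (-3, -2).
General solution: c_1e^(3t)(-2,-1) + c_2e^(t)(-3,-2).

x(t) = -2c_1e^(3t) - 3c_2e^(t), z(t) = -c_1e^(3t) - 2c_2e^(t)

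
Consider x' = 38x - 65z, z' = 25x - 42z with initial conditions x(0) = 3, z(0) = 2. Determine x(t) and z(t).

x(t) = -2e^(-2t)sin(5t) + 3e^(-2t)cos(5t), z(t) = -e^(-2t)sin(5t) + 2e^(-2t)cos(5t)

Coefficient matrix A = [[38, -65], [25, -42]].
Characteristic polynomial det(A - λI) = λ^2 + 4λ + 29 = 0.
Eigenvalues λ = -2 ± 5i (complex conjugate pair).
For λ=-2+5i: an eigenvector is (-3,-2) - i(2,1) = (-3 - 2i, -2 - i).
A real fundamental pair from Re and Im of e^((-2+5i)t)v: X_1 = e^(-2t)(cos(5t)·(-3,-2) + sin(5t)·(2,1)), X_2 = e^(-2t)(sin(5t)·(-3,-2) - cos(5t)·(2,1)).
General solution: C_1X_1 + C_2X_2.
Applying x(0)=3, z(0)=2 gives C_1=-1, C_2=0.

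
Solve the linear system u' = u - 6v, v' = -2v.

u(t) = -2C_1e^(-2t) - C_2e^(t), v(t) = -C_1e^(-2t)

Coefficient matrix A = [[1, -6], [0, -2]].
Characteristic polynomial det(A - λI) = λ^2 + λ - 2 = 0.
Eigenvalues λ = -2, 1.
For λ=-2: (A-λI) row 1 is [3, -6], so an eigenvector is (-2, -1).
For λ=1: (A-λI) row 1 is [0, -6], so an eigenvector is (-1, 0).
General solution: C_1e^(-2t)(-2,-1) + C_2e^(t)(-1,0).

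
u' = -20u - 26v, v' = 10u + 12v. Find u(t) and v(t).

u(t) = 2c_1e^(-4t)sin(2t) + 3c_1e^(-4t)cos(2t) + 3c_2e^(-4t)sin(2t) - 2c_2e^(-4t)cos(2t), v(t) = -c_1e^(-4t)sin(2t) - 2c_1e^(-4t)cos(2t) - 2c_2e^(-4t)sin(2t) + c_2e^(-4t)cos(2t)

Coefficient matrix A = [[-20, -26], [10, 12]].
Characteristic polynomial det(A - λI) = λ^2 + 8λ + 20 = 0.
Eigenvalues λ = -4 ± 2i (complex conjugate pair).
For λ=-4+2i: an eigenvector is (3,-2) - i(2,-1) = (3 - 2i, -2 + i).
A real fundamental pair from Re and Im of e^((-4+2i)t)v: X_1 = e^(-4t)(cos(2t)·(3,-2) + sin(2t)·(2,-1)), X_2 = e^(-4t)(sin(2t)·(3,-2) - cos(2t)·(2,-1)).
General solution: c_1X_1 + c_2X_2.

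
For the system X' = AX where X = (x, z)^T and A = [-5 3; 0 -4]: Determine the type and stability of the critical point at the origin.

A = [[-5,3],[0,-4]]; det(A-λI) = λ^2 + 9λ + 20.
λ = -5, -4: both negative.

stable node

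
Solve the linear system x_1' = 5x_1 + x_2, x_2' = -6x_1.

Coefficient matrix A = [[5, 1], [-6, 0]].
Characteristic polynomial det(A - λI) = λ^2 - 5λ + 6 = 0.
Eigenvalues λ = 2, 3.
For λ=2: (A-λI) row 1 is [3, 1], so an eigenvector is (1, -3).
For λ=3: (A-λI) row 1 is [2, 1], so an eigenvector is (1, -2).
General solution: C_1e^(2t)(1,-3) + C_2e^(3t)(1,-2).

x_1(t) = C_1e^(2t) + C_2e^(3t), x_2(t) = -3C_1e^(2t) - 2C_2e^(3t)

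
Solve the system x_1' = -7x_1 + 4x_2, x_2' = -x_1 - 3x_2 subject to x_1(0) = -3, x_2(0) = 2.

x_1(t) = 14te^(-5t) - 3e^(-5t), x_2(t) = 7te^(-5t) + 2e^(-5t)

Coefficient matrix A = [[-7, 4], [-1, -3]].
Characteristic polynomial det(A - λI) = λ^2 + 10λ + 25 = 0.
Single eigenvalue λ = -5 with algebraic multiplicity 2.
Eigenvector v = (2,1); generalized eigenvector w with (A-λI)w=v is (1,1).
General solution: e^(-5t)[c_1·v + c_2·(t·v + w)].
Applying x_1(0)=-3, x_2(0)=2 gives c_1=-5, c_2=7.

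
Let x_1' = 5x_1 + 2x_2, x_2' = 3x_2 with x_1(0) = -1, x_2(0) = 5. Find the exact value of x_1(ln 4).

A = [[5,2],[0,3]]; eigenvalues λ = 5, 3.
Eigenvectors: (1,0) for λ=5, (-1,1) for λ=3.
From the initial condition, c_1 = 4, c_2 = 5.
x_1(ln 4) = (4)(4^5)(1) + (5)(4^3)(-1) = 3776.

3776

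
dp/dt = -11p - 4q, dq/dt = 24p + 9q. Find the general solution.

p(t) = -K_1e^(t) - K_2e^(-3t), q(t) = 3K_1e^(t) + 2K_2e^(-3t)

Coefficient matrix A = [[-11, -4], [24, 9]].
Characteristic polynomial det(A - λI) = λ^2 + 2λ - 3 = 0.
Eigenvalues λ = 1, -3.
For λ=1: (A-λI) row 1 is [-12, -4], so an eigenvector is (-1, 3).
For λ=-3: (A-λI) row 1 is [-8, -4], so an eigenvector is (-1, 2).
General solution: K_1e^(t)(-1,3) + K_2e^(-3t)(-1,2).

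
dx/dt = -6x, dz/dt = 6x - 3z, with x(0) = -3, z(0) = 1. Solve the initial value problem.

x(t) = -3e^(-6t), z(t) = -5e^(-3t) + 6e^(-6t)

Coefficient matrix A = [[-6, 0], [6, -3]].
Characteristic polynomial det(A - λI) = λ^2 + 9λ + 18 = 0.
Eigenvalues λ = -6, -3.
For λ=-6: (A-λI) row 2 is [6, 3], so an eigenvector is (-1, 2).
For λ=-3: (A-λI) row 1 is [-3, 0], so an eigenvector is (0, 1).
General solution: K_1e^(-6t)(-1,2) + K_2e^(-3t)(0,1).
Applying x(0)=-3, z(0)=1 gives K_1=3, K_2=-5.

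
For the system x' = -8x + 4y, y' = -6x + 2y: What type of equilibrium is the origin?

A = [[-8,4],[-6,2]]; det(A-λI) = λ^2 + 6λ + 8.
λ = -2, -4: both negative.

stable node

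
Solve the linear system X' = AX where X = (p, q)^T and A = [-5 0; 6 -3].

Coefficient matrix A = [[-5, 0], [6, -3]].
Characteristic polynomial det(A - λI) = λ^2 + 8λ + 15 = 0.
Eigenvalues λ = -3, -5.
For λ=-3: (A-λI) row 1 is [-2, 0], so an eigenvector is (0, 1).
For λ=-5: (A-λI) row 2 is [6, 2], so an eigenvector is (1, -3).
General solution: K_1e^(-3t)(0,1) + K_2e^(-5t)(1,-3).

p(t) = K_2e^(-5t), q(t) = K_1e^(-3t) - 3K_2e^(-5t)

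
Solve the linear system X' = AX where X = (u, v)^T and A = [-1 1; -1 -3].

u(t) = -K_1e^(-2t) - K_2te^(-2t) + K_2e^(-2t), v(t) = K_1e^(-2t) + K_2te^(-2t) - 2K_2e^(-2t)

Coefficient matrix A = [[-1, 1], [-1, -3]].
Characteristic polynomial det(A - λI) = λ^2 + 4λ + 4 = 0.
Single eigenvalue λ = -2 with algebraic multiplicity 2.
Eigenvector v = (-1,1); generalized eigenvector w with (A-λI)w=v is (1,-2).
General solution: e^(-2t)[K_1·v + K_2·(t·v + w)].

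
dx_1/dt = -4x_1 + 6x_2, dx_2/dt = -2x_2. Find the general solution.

x_1(t) = 3c_1e^(-2t) + c_2e^(-4t), x_2(t) = c_1e^(-2t)

Coefficient matrix A = [[-4, 6], [0, -2]].
Characteristic polynomial det(A - λI) = λ^2 + 6λ + 8 = 0.
Eigenvalues λ = -2, -4.
For λ=-2: (A-λI) row 1 is [-2, 6], so an eigenvector is (3, 1).
For λ=-4: (A-λI) row 1 is [0, 6], so an eigenvector is (1, 0).
General solution: c_1e^(-2t)(3,1) + c_2e^(-4t)(1,0).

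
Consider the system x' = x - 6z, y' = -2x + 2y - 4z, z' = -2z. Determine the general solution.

x(t) = C_1e^(t) + 2C_3e^(-2t), y(t) = 2C_1e^(t) + C_2e^(2t) + 2C_3e^(-2t), z(t) = C_3e^(-2t)

Coefficient matrix A = [[1, 0, -6], [-2, 2, -4], [0, 0, -2]].
det(A - λI) = 0 gives eigenvalues λ = 1, 2, -2.
For λ=1: eigenvector (1,2,0).
For λ=2: eigenvector (0,1,0).
For λ=-2: eigenvector (2,2,1).
General solution: C_1e^(t)(1,2,0) + C_2e^(2t)(0,1,0) + C_3e^(-2t)(2,2,1).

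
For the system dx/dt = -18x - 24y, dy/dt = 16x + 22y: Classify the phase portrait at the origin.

saddle

A = [[-18,-24],[16,22]]; det(A-λI) = λ^2 - 4λ - 12.
λ = -2, 6: opposite signs.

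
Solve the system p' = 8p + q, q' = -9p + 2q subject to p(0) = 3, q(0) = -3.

Coefficient matrix A = [[8, 1], [-9, 2]].
Characteristic polynomial det(A - λI) = λ^2 - 10λ + 25 = 0.
Single eigenvalue λ = 5 with algebraic multiplicity 2.
Eigenvector v = (-1,3); generalized eigenvector w with (A-λI)w=v is (-1,2).
General solution: e^(5t)[C_1·v + C_2·(t·v + w)].
Applying p(0)=3, q(0)=-3 gives C_1=3, C_2=-6.

p(t) = 6te^(5t) + 3e^(5t), q(t) = -18te^(5t) - 3e^(5t)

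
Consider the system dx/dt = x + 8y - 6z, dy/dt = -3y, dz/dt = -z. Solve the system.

Coefficient matrix A = [[1, 8, -6], [0, -3, 0], [0, 0, -1]].
det(A - λI) = 0 gives eigenvalues λ = -1, -3, 1.
For λ=-1: eigenvector (3,0,1).
For λ=-3: eigenvector (-2,1,0).
For λ=1: eigenvector (1,0,0).
General solution: C_1e^(-t)(3,0,1) + C_2e^(-3t)(-2,1,0) + C_3e^(t)(1,0,0).

x(t) = 3C_1e^(-t) - 2C_2e^(-3t) + C_3e^(t), y(t) = C_2e^(-3t), z(t) = C_1e^(-t)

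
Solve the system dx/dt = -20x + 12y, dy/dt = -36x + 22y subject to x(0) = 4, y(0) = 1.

x(t) = -10e^(4t) + 14e^(-2t), y(t) = -20e^(4t) + 21e^(-2t)

Coefficient matrix A = [[-20, 12], [-36, 22]].
Characteristic polynomial det(A - λI) = λ^2 - 2λ - 8 = 0.
Eigenvalues λ = -2, 4.
For λ=-2: (A-λI) row 1 is [-18, 12], so an eigenvector is (2, 3).
For λ=4: (A-λI) row 1 is [-24, 12], so an eigenvector is (1, 2).
General solution: c_1e^(-2t)(2,3) + c_2e^(4t)(1,2).
Applying x(0)=4, y(0)=1 gives c_1=7, c_2=-10.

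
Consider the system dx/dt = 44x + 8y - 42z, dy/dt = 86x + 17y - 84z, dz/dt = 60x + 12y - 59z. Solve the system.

Coefficient matrix A = [[44, 8, -42], [86, 17, -84], [60, 12, -59]].
det(A - λI) = 0 gives eigenvalues λ = 4, 1, -3.
For λ=4: eigenvector (3,6,4).
For λ=1: eigenvector (2,5,3).
For λ=-3: eigenvector (2,4,3).
General solution: C_1e^(4t)(3,6,4) + C_2e^(t)(2,5,3) + C_3e^(-3t)(2,4,3).

x(t) = 3C_1e^(4t) + 2C_2e^(t) + 2C_3e^(-3t), y(t) = 6C_1e^(4t) + 5C_2e^(t) + 4C_3e^(-3t), z(t) = 4C_1e^(4t) + 3C_2e^(t) + 3C_3e^(-3t)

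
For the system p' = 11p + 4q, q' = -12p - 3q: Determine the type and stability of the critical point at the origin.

unstable node

A = [[11,4],[-12,-3]]; det(A-λI) = λ^2 - 8λ + 15.
λ = 5, 3: both positive.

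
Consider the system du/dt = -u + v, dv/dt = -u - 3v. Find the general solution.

u(t) = -c_1e^(-2t) - c_2te^(-2t) + c_2e^(-2t), v(t) = c_1e^(-2t) + c_2te^(-2t) - 2c_2e^(-2t)

Coefficient matrix A = [[-1, 1], [-1, -3]].
Characteristic polynomial det(A - λI) = λ^2 + 4λ + 4 = 0.
Single eigenvalue λ = -2 with algebraic multiplicity 2.
Eigenvector v = (-1,1); generalized eigenvector w with (A-λI)w=v is (1,-2).
General solution: e^(-2t)[c_1·v + c_2·(t·v + w)].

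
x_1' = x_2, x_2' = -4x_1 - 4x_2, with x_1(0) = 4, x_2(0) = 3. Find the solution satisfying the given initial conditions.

Coefficient matrix A = [[0, 1], [-4, -4]].
Characteristic polynomial det(A - λI) = λ^2 + 4λ + 4 = 0.
Single eigenvalue λ = -2 with algebraic multiplicity 2.
Eigenvector v = (-1,2); generalized eigenvector w with (A-λI)w=v is (1,-3).
General solution: e^(-2t)[C_1·v + C_2·(t·v + w)].
Applying x_1(0)=4, x_2(0)=3 gives C_1=-15, C_2=-11.

x_1(t) = 11te^(-2t) + 4e^(-2t), x_2(t) = -22te^(-2t) + 3e^(-2t)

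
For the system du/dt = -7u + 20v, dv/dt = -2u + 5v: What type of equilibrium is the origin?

A = [[-7,20],[-2,5]]; det(A-λI) = λ^2 + 2λ + 5.
λ = -1 ± 2i: negative real part.

stable spiral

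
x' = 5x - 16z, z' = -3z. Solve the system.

x(t) = -C_1e^(5t) - 2C_2e^(-3t), z(t) = -C_2e^(-3t)

Coefficient matrix A = [[5, -16], [0, -3]].
Characteristic polynomial det(A - λI) = λ^2 - 2λ - 15 = 0.
Eigenvalues λ = 5, -3.
For λ=5: (A-λI) row 1 is [0, -16], so an eigenvector is (-1, 0).
For λ=-3: (A-λI) row 1 is [8, -16], so an eigenvector is (-2, -1).
General solution: C_1e^(5t)(-1,0) + C_2e^(-3t)(-2,-1).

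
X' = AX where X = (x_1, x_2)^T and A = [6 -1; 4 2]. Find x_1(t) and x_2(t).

Coefficient matrix A = [[6, -1], [4, 2]].
Characteristic polynomial det(A - λI) = λ^2 - 8λ + 16 = 0.
Single eigenvalue λ = 4 with algebraic multiplicity 2.
Eigenvector v = (1,2); generalized eigenvector w with (A-λI)w=v is (-1,-3).
General solution: e^(4t)[c_1·v + c_2·(t·v + w)].

x_1(t) = c_1e^(4t) + c_2te^(4t) - c_2e^(4t), x_2(t) = 2c_1e^(4t) + 2c_2te^(4t) - 3c_2e^(4t)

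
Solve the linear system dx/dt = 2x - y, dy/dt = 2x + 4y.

Coefficient matrix A = [[2, -1], [2, 4]].
Characteristic polynomial det(A - λI) = λ^2 - 6λ + 10 = 0.
Eigenvalues λ = 3 ± i (complex conjugate pair).
For λ=3+i: an eigenvector is (1,-1) - i(0,1) = (1, -1 - i).
A real fundamental pair from Re and Im of e^((3+i)t)v: X_1 = e^(3t)(cos(t)·(1,-1) + sin(t)·(0,1)), X_2 = e^(3t)(sin(t)·(1,-1) - cos(t)·(0,1)).
General solution: C_1X_1 + C_2X_2.

x(t) = C_1e^(3t)cos(t) + C_2e^(3t)sin(t), y(t) = C_1e^(3t)sin(t) - C_1e^(3t)cos(t) - C_2e^(3t)sin(t) - C_2e^(3t)cos(t)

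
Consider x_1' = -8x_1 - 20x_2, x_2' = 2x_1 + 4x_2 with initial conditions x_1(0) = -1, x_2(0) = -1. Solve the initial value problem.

Coefficient matrix A = [[-8, -20], [2, 4]].
Characteristic polynomial det(A - λI) = λ^2 + 4λ + 8 = 0.
Eigenvalues λ = -2 ± 2i (complex conjugate pair).
For λ=-2+2i: an eigenvector is (3,-1) - i(1,0) = (3 - i, -1).
A real fundamental pair from Re and Im of e^((-2+2i)t)v: X_1 = e^(-2t)(cos(2t)·(3,-1) + sin(2t)·(1,0)), X_2 = e^(-2t)(sin(2t)·(3,-1) - cos(2t)·(1,0)).
General solution: c_1X_1 + c_2X_2.
Applying x_1(0)=-1, x_2(0)=-1 gives c_1=1, c_2=4.

x_1(t) = 13e^(-2t)sin(2t) - e^(-2t)cos(2t), x_2(t) = -4e^(-2t)sin(2t) - e^(-2t)cos(2t)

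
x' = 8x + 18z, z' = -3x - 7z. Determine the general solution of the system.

x(t) = -2c_1e^(-t) - 3c_2e^(2t), z(t) = c_1e^(-t) + c_2e^(2t)

Coefficient matrix A = [[8, 18], [-3, -7]].
Characteristic polynomial det(A - λI) = λ^2 - λ - 2 = 0.
Eigenvalues λ = -1, 2.
For λ=-1: (A-λI) row 1 is [9, 18], so an eigenvector is (-2, 1).
For λ=2: (A-λI) row 1 is [6, 18], so an eigenvector is (-3, 1).
General solution: c_1e^(-t)(-2,1) + c_2e^(2t)(-3,1).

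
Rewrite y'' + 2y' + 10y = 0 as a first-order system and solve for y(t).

Let x_1 = y, x_2 = y'. Then x_1' = x_2 and x_2' = -10x_1 - 2x_2.
A = [[0,1],[-10,-2]]; det(A-λI) = λ^2 + 2λ + 10.
Eigenvalues λ = -1 ± 3i.

y(t) = c_1e^(-t)cos(3t) + c_2e^(-t)sin(3t)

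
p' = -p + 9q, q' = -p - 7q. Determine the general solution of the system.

p(t) = -3K_1e^(-4t) - 3K_2te^(-4t) - K_2e^(-4t), q(t) = K_1e^(-4t) + K_2te^(-4t)

Coefficient matrix A = [[-1, 9], [-1, -7]].
Characteristic polynomial det(A - λI) = λ^2 + 8λ + 16 = 0.
Single eigenvalue λ = -4 with algebraic multiplicity 2.
Eigenvector v = (-3,1); generalized eigenvector w with (A-λI)w=v is (-1,0).
General solution: e^(-4t)[K_1·v + K_2·(t·v + w)].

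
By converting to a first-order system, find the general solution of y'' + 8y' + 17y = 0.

y(t) = K_1e^(-4t)cos(t) + K_2e^(-4t)sin(t)

Let x_1 = y, x_2 = y'. Then x_1' = x_2 and x_2' = -17x_1 - 8x_2.
A = [[0,1],[-17,-8]]; det(A-λI) = λ^2 + 8λ + 17.
Eigenvalues λ = -4 ± i.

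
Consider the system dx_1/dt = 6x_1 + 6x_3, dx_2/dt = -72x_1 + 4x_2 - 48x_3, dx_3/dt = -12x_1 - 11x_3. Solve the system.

x_1(t) = -3C_1e^(-2t) + 2C_3e^(-3t), x_2(t) = -4C_1e^(-2t) + C_2e^(4t), x_3(t) = 4C_1e^(-2t) - 3C_3e^(-3t)

Coefficient matrix A = [[6, 0, 6], [-72, 4, -48], [-12, 0, -11]].
det(A - λI) = 0 gives eigenvalues λ = -2, 4, -3.
For λ=-2: eigenvector (-3,-4,4).
For λ=4: eigenvector (0,1,0).
For λ=-3: eigenvector (2,0,-3).
General solution: C_1e^(-2t)(-3,-4,4) + C_2e^(4t)(0,1,0) + C_3e^(-3t)(2,0,-3).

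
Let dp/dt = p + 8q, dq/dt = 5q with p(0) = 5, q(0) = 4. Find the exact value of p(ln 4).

8180

A = [[1,8],[0,5]]; eigenvalues λ = 1, 5.
Eigenvectors: (1,0) for λ=1, (-2,-1) for λ=5.
From the initial condition, c_1 = -3, c_2 = -4.
p(ln 4) = (-3)(4^1)(1) + (-4)(4^5)(-2) = 8180.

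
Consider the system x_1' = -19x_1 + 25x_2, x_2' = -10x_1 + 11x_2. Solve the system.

x_1(t) = -C_1e^(-4t)sin(5t) + 2C_1e^(-4t)cos(5t) + 2C_2e^(-4t)sin(5t) + C_2e^(-4t)cos(5t), x_2(t) = -C_1e^(-4t)sin(5t) + C_1e^(-4t)cos(5t) + C_2e^(-4t)sin(5t) + C_2e^(-4t)cos(5t)

Coefficient matrix A = [[-19, 25], [-10, 11]].
Characteristic polynomial det(A - λI) = λ^2 + 8λ + 41 = 0.
Eigenvalues λ = -4 ± 5i (complex conjugate pair).
For λ=-4+5i: an eigenvector is (2,1) - i(-1,-1) = (2 + i, 1 + i).
A real fundamental pair from Re and Im of e^((-4+5i)t)v: X_1 = e^(-4t)(cos(5t)·(2,1) + sin(5t)·(-1,-1)), X_2 = e^(-4t)(sin(5t)·(2,1) - cos(5t)·(-1,-1)).
General solution: C_1X_1 + C_2X_2.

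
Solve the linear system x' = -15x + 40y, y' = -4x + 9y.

x(t) = -c_1e^(-3t)sin(4t) - 3c_1e^(-3t)cos(4t) - 3c_2e^(-3t)sin(4t) + c_2e^(-3t)cos(4t), y(t) = -c_1e^(-3t)cos(4t) - c_2e^(-3t)sin(4t)

Coefficient matrix A = [[-15, 40], [-4, 9]].
Characteristic polynomial det(A - λI) = λ^2 + 6λ + 25 = 0.
Eigenvalues λ = -3 ± 4i (complex conjugate pair).
For λ=-3+4i: an eigenvector is (-3,-1) - i(-1,0) = (-3 + i, -1).
A real fundamental pair from Re and Im of e^((-3+4i)t)v: X_1 = e^(-3t)(cos(4t)·(-3,-1) + sin(4t)·(-1,0)), X_2 = e^(-3t)(sin(4t)·(-3,-1) - cos(4t)·(-1,0)).
General solution: c_1X_1 + c_2X_2.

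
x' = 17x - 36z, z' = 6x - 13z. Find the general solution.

Coefficient matrix A = [[17, -36], [6, -13]].
Characteristic polynomial det(A - λI) = λ^2 - 4λ - 5 = 0.
Eigenvalues λ = -1, 5.
For λ=-1: (A-λI) row 1 is [18, -36], so an eigenvector is (2, 1).
For λ=5: (A-λI) row 1 is [12, -36], so an eigenvector is (-3, -1).
General solution: C_1e^(-t)(2,1) + C_2e^(5t)(-3,-1).

x(t) = 2C_1e^(-t) - 3C_2e^(5t), z(t) = C_1e^(-t) - C_2e^(5t)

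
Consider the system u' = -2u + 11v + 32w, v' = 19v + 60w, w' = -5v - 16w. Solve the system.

u(t) = 2C_1e^(4t) + C_2e^(-t) + C_3e^(-2t), v(t) = 4C_1e^(4t) + 3C_2e^(-t), w(t) = -C_1e^(4t) - C_2e^(-t)

Coefficient matrix A = [[-2, 11, 32], [0, 19, 60], [0, -5, -16]].
det(A - λI) = 0 gives eigenvalues λ = 4, -1, -2.
For λ=4: eigenvector (2,4,-1).
For λ=-1: eigenvector (1,3,-1).
For λ=-2: eigenvector (1,0,0).
General solution: C_1e^(4t)(2,4,-1) + C_2e^(-t)(1,3,-1) + C_3e^(-2t)(1,0,0).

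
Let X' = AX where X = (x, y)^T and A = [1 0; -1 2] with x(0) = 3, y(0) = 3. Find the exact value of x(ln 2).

A = [[1,0],[-1,2]]; eigenvalues λ = 1, 2.
Eigenvectors: (-1,-1) for λ=1, (0,1) for λ=2.
From the initial condition, c_1 = -3, c_2 = 0.
x(ln 2) = (-3)(2^1)(-1) + (0)(2^2)(0) = 6.

6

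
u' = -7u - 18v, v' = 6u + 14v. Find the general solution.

u(t) = -3K_1e^(5t) + 2K_2e^(2t), v(t) = 2K_1e^(5t) - K_2e^(2t)

Coefficient matrix A = [[-7, -18], [6, 14]].
Characteristic polynomial det(A - λI) = λ^2 - 7λ + 10 = 0.
Eigenvalues λ = 5, 2.
For λ=5: (A-λI) row 1 is [-12, -18], so an eigenvector is (-3, 2).
For λ=2: (A-λI) row 1 is [-9, -18], so an eigenvector is (2, -1).
General solution: K_1e^(5t)(-3,2) + K_2e^(2t)(2,-1).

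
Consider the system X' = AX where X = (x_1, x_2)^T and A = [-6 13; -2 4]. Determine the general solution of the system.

x_1(t) = -2C_1e^(-t)sin(t) + 3C_1e^(-t)cos(t) + 3C_2e^(-t)sin(t) + 2C_2e^(-t)cos(t), x_2(t) = -C_1e^(-t)sin(t) + C_1e^(-t)cos(t) + C_2e^(-t)sin(t) + C_2e^(-t)cos(t)

Coefficient matrix A = [[-6, 13], [-2, 4]].
Characteristic polynomial det(A - λI) = λ^2 + 2λ + 2 = 0.
Eigenvalues λ = -1 ± i (complex conjugate pair).
For λ=-1+i: an eigenvector is (3,1) - i(-2,-1) = (3 + 2i, 1 + i).
A real fundamental pair from Re and Im of e^((-1+i)t)v: X_1 = e^(-t)(cos(t)·(3,1) + sin(t)·(-2,-1)), X_2 = e^(-t)(sin(t)·(3,1) - cos(t)·(-2,-1)).
General solution: C_1X_1 + C_2X_2.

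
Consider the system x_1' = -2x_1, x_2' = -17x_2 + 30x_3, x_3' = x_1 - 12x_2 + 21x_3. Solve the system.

Coefficient matrix A = [[-2, 0, 0], [0, -17, 30], [1, -12, 21]].
det(A - λI) = 0 gives eigenvalues λ = -2, 3, 1.
For λ=-2: eigenvector (1,2,1).
For λ=3: eigenvector (0,-3,-2).
For λ=1: eigenvector (0,5,3).
General solution: K_1e^(-2t)(1,2,1) + K_2e^(3t)(0,-3,-2) + K_3e^(t)(0,5,3).

x_1(t) = K_1e^(-2t), x_2(t) = 2K_1e^(-2t) - 3K_2e^(3t) + 5K_3e^(t), x_3(t) = K_1e^(-2t) - 2K_2e^(3t) + 3K_3e^(t)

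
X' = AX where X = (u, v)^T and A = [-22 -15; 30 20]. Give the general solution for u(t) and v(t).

u(t) = c_1e^(-t)sin(3t) + 2c_1e^(-t)cos(3t) + 2c_2e^(-t)sin(3t) - c_2e^(-t)cos(3t), v(t) = -c_1e^(-t)sin(3t) - 3c_1e^(-t)cos(3t) - 3c_2e^(-t)sin(3t) + c_2e^(-t)cos(3t)

Coefficient matrix A = [[-22, -15], [30, 20]].
Characteristic polynomial det(A - λI) = λ^2 + 2λ + 10 = 0.
Eigenvalues λ = -1 ± 3i (complex conjugate pair).
For λ=-1+3i: an eigenvector is (2,-3) - i(1,-1) = (2 - i, -3 + i).
A real fundamental pair from Re and Im of e^((-1+3i)t)v: X_1 = e^(-t)(cos(3t)·(2,-3) + sin(3t)·(1,-1)), X_2 = e^(-t)(sin(3t)·(2,-3) - cos(3t)·(1,-1)).
General solution: c_1X_1 + c_2X_2.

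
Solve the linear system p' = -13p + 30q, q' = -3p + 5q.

p(t) = -c_1e^(-4t)sin(3t) - 3c_1e^(-4t)cos(3t) - 3c_2e^(-4t)sin(3t) + c_2e^(-4t)cos(3t), q(t) = -c_1e^(-4t)cos(3t) - c_2e^(-4t)sin(3t)

Coefficient matrix A = [[-13, 30], [-3, 5]].
Characteristic polynomial det(A - λI) = λ^2 + 8λ + 25 = 0.
Eigenvalues λ = -4 ± 3i (complex conjugate pair).
For λ=-4+3i: an eigenvector is (-3,-1) - i(-1,0) = (-3 + i, -1).
A real fundamental pair from Re and Im of e^((-4+3i)t)v: X_1 = e^(-4t)(cos(3t)·(-3,-1) + sin(3t)·(-1,0)), X_2 = e^(-4t)(sin(3t)·(-3,-1) - cos(3t)·(-1,0)).
General solution: c_1X_1 + c_2X_2.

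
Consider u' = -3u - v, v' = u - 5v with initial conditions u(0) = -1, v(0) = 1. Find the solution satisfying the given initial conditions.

u(t) = -2te^(-4t) - e^(-4t), v(t) = -2te^(-4t) + e^(-4t)

Coefficient matrix A = [[-3, -1], [1, -5]].
Characteristic polynomial det(A - λI) = λ^2 + 8λ + 16 = 0.
Single eigenvalue λ = -4 with algebraic multiplicity 2.
Eigenvector v = (1,1); generalized eigenvector w with (A-λI)w=v is (2,1).
General solution: e^(-4t)[C_1·v + C_2·(t·v + w)].
Applying u(0)=-1, v(0)=1 gives C_1=3, C_2=-2.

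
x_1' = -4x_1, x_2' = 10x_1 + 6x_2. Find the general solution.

x_1(t) = -c_2e^(-4t), x_2(t) = c_1e^(6t) + c_2e^(-4t)

Coefficient matrix A = [[-4, 0], [10, 6]].
Characteristic polynomial det(A - λI) = λ^2 - 2λ - 24 = 0.
Eigenvalues λ = 6, -4.
For λ=6: (A-λI) row 1 is [-10, 0], so an eigenvector is (0, 1).
For λ=-4: (A-λI) row 2 is [10, 10], so an eigenvector is (-1, 1).
General solution: c_1e^(6t)(0,1) + c_2e^(-4t)(-1,1).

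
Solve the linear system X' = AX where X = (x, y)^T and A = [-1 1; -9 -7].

x(t) = -c_1e^(-4t) - c_2te^(-4t), y(t) = 3c_1e^(-4t) + 3c_2te^(-4t) - c_2e^(-4t)

Coefficient matrix A = [[-1, 1], [-9, -7]].
Characteristic polynomial det(A - λI) = λ^2 + 8λ + 16 = 0.
Single eigenvalue λ = -4 with algebraic multiplicity 2.
Eigenvector v = (-1,3); generalized eigenvector w with (A-λI)w=v is (0,-1).
General solution: e^(-4t)[c_1·v + c_2·(t·v + w)].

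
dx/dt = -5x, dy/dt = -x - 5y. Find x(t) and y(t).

Coefficient matrix A = [[-5, 0], [-1, -5]].
Characteristic polynomial det(A - λI) = λ^2 + 10λ + 25 = 0.
Single eigenvalue λ = -5 with algebraic multiplicity 2.
Eigenvector v = (0,-1); generalized eigenvector w with (A-λI)w=v is (1,0).
General solution: e^(-5t)[c_1·v + c_2·(t·v + w)].

x(t) = c_2e^(-5t), y(t) = -c_1e^(-5t) - c_2te^(-5t)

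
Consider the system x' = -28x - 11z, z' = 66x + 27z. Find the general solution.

Coefficient matrix A = [[-28, -11], [66, 27]].
Characteristic polynomial det(A - λI) = λ^2 + λ - 30 = 0.
Eigenvalues λ = -6, 5.
For λ=-6: (A-λI) row 1 is [-22, -11], so an eigenvector is (-1, 2).
For λ=5: (A-λI) row 1 is [-33, -11], so an eigenvector is (-1, 3).
General solution: C_1e^(-6t)(-1,2) + C_2e^(5t)(-1,3).

x(t) = -C_1e^(-6t) - C_2e^(5t), z(t) = 2C_1e^(-6t) + 3C_2e^(5t)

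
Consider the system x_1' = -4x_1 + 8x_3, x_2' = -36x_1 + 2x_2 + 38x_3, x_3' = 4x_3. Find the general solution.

x_1(t) = c_1e^(-4t) + c_3e^(4t), x_2(t) = 6c_1e^(-4t) + c_2e^(2t) + c_3e^(4t), x_3(t) = c_3e^(4t)

Coefficient matrix A = [[-4, 0, 8], [-36, 2, 38], [0, 0, 4]].
det(A - λI) = 0 gives eigenvalues λ = -4, 2, 4.
For λ=-4: eigenvector (1,6,0).
For λ=2: eigenvector (0,1,0).
For λ=4: eigenvector (1,1,1).
General solution: c_1e^(-4t)(1,6,0) + c_2e^(2t)(0,1,0) + c_3e^(4t)(1,1,1).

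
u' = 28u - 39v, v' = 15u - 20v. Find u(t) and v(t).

u(t) = -3K_1e^(4t)sin(3t) - 2K_1e^(4t)cos(3t) - 2K_2e^(4t)sin(3t) + 3K_2e^(4t)cos(3t), v(t) = -2K_1e^(4t)sin(3t) - K_1e^(4t)cos(3t) - K_2e^(4t)sin(3t) + 2K_2e^(4t)cos(3t)

Coefficient matrix A = [[28, -39], [15, -20]].
Characteristic polynomial det(A - λI) = λ^2 - 8λ + 25 = 0.
Eigenvalues λ = 4 ± 3i (complex conjugate pair).
For λ=4+3i: an eigenvector is (-2,-1) - i(-3,-2) = (-2 + 3i, -1 + 2i).
A real fundamental pair from Re and Im of e^((4+3i)t)v: X_1 = e^(4t)(cos(3t)·(-2,-1) + sin(3t)·(-3,-2)), X_2 = e^(4t)(sin(3t)·(-2,-1) - cos(3t)·(-3,-2)).
General solution: K_1X_1 + K_2X_2.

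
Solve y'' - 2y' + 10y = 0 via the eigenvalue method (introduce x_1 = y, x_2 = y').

Let x_1 = y, x_2 = y'. Then x_1' = x_2 and x_2' = -10x_1 + 2x_2.
A = [[0,1],[-10,2]]; det(A-λI) = λ^2 - 2λ + 10.
Eigenvalues λ = 1 ± 3i.

y(t) = c_1e^(t)cos(3t) + c_2e^(t)sin(3t)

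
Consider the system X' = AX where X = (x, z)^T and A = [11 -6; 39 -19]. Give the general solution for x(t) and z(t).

Coefficient matrix A = [[11, -6], [39, -19]].
Characteristic polynomial det(A - λI) = λ^2 + 8λ + 25 = 0.
Eigenvalues λ = -4 ± 3i (complex conjugate pair).
For λ=-4+3i: an eigenvector is (-1,-2) - i(-1,-3) = (-1 + i, -2 + 3i).
A real fundamental pair from Re and Im of e^((-4+3i)t)v: X_1 = e^(-4t)(cos(3t)·(-1,-2) + sin(3t)·(-1,-3)), X_2 = e^(-4t)(sin(3t)·(-1,-2) - cos(3t)·(-1,-3)).
General solution: C_1X_1 + C_2X_2.

x(t) = -C_1e^(-4t)sin(3t) - C_1e^(-4t)cos(3t) - C_2e^(-4t)sin(3t) + C_2e^(-4t)cos(3t), z(t) = -3C_1e^(-4t)sin(3t) - 2C_1e^(-4t)cos(3t) - 2C_2e^(-4t)sin(3t) + 3C_2e^(-4t)cos(3t)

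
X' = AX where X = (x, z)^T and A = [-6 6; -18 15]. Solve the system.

x(t) = 2C_1e^(3t) + C_2e^(6t), z(t) = 3C_1e^(3t) + 2C_2e^(6t)

Coefficient matrix A = [[-6, 6], [-18, 15]].
Characteristic polynomial det(A - λI) = λ^2 - 9λ + 18 = 0.
Eigenvalues λ = 3, 6.
For λ=3: (A-λI) row 1 is [-9, 6], so an eigenvector is (2, 3).
For λ=6: (A-λI) row 1 is [-12, 6], so an eigenvector is (1, 2).
General solution: C_1e^(3t)(2,3) + C_2e^(6t)(1,2).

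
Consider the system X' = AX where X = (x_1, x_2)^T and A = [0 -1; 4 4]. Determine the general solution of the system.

x_1(t) = C_1e^(2t) + C_2te^(2t) - C_2e^(2t), x_2(t) = -2C_1e^(2t) - 2C_2te^(2t) + C_2e^(2t)

Coefficient matrix A = [[0, -1], [4, 4]].
Characteristic polynomial det(A - λI) = λ^2 - 4λ + 4 = 0.
Single eigenvalue λ = 2 with algebraic multiplicity 2.
Eigenvector v = (1,-2); generalized eigenvector w with (A-λI)w=v is (-1,1).
General solution: e^(2t)[C_1·v + C_2·(t·v + w)].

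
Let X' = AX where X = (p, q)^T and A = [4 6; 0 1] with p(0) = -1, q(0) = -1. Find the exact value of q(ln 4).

A = [[4,6],[0,1]]; eigenvalues λ = 4, 1.
Eigenvectors: (1,0) for λ=4, (2,-1) for λ=1.
From the initial condition, c_1 = -3, c_2 = 1.
q(ln 4) = (-3)(4^4)(0) + (1)(4^1)(-1) = -4.

-4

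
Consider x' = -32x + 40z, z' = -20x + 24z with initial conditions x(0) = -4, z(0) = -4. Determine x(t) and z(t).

x(t) = -12e^(-4t)sin(4t) - 4e^(-4t)cos(4t), z(t) = -8e^(-4t)sin(4t) - 4e^(-4t)cos(4t)

Coefficient matrix A = [[-32, 40], [-20, 24]].
Characteristic polynomial det(A - λI) = λ^2 + 8λ + 32 = 0.
Eigenvalues λ = -4 ± 4i (complex conjugate pair).
For λ=-4+4i: an eigenvector is (1,1) - i(3,2) = (1 - 3i, 1 - 2i).
A real fundamental pair from Re and Im of e^((-4+4i)t)v: X_1 = e^(-4t)(cos(4t)·(1,1) + sin(4t)·(3,2)), X_2 = e^(-4t)(sin(4t)·(1,1) - cos(4t)·(3,2)).
General solution: K_1X_1 + K_2X_2.
Applying x(0)=-4, z(0)=-4 gives K_1=-4, K_2=0.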